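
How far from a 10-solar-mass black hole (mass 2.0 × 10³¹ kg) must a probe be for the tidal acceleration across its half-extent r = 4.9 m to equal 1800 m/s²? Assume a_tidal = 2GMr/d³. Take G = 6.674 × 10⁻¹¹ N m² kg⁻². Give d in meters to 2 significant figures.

1.9 × 10⁶ m

2GMr/d³ = a_tidal  ⇒  d = (2GMr / a_tidal)^(1/3)
d = (2 × 6.674×10⁻¹¹ × (2.0 × 10³¹) × (4.9) / (1800))^(1/3)
  = 1.9 × 10⁶ m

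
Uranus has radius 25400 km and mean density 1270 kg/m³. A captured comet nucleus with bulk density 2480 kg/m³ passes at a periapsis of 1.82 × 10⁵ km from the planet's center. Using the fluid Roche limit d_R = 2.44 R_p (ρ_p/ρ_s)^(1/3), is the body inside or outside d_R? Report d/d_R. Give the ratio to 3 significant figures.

outside; d/d_R ≈ 3.67

d_R = 2.44 × (25400 km) × (1270/2480)^(1/3) = 49580 km
d/d_R = (1.82 × 10⁵) / (49580) = 3.67
Since d/d_R > 1, the body is outside the Roche limit.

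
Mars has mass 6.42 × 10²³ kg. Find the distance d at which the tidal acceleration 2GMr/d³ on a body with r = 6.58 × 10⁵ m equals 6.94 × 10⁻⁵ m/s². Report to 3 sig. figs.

9.33 × 10⁷ m

2GMr/d³ = a_tidal  ⇒  d = (2GMr / a_tidal)^(1/3)
d = (2 × 6.674×10⁻¹¹ × (6.42 × 10²³) × (6.58 × 10⁵) / (6.94 × 10⁻⁵))^(1/3)
  = 9.33 × 10⁷ m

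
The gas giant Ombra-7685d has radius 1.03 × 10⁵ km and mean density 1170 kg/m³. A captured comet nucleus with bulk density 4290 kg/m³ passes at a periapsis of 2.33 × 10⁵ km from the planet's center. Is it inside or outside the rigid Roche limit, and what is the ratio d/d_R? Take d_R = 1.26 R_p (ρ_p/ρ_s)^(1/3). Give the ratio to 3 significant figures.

d_R = 1.26 × (1.03 × 10⁵ km) × (1170/4290)^(1/3) = 84160 km
d/d_R = (2.33 × 10⁵) / (84160) = 2.77
Since d/d_R > 1, the body is outside the Roche limit.

outside; d/d_R ≈ 2.77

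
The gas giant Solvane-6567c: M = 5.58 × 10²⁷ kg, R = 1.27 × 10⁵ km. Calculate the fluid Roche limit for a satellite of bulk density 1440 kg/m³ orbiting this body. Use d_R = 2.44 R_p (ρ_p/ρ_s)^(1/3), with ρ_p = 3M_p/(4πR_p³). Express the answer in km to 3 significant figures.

ρ_p = 3M_p/(4πR_p³) = 3 × (5.58 × 10²⁷) / (4π × (1.27 × 10⁸ m)³) = 650 kg/m³
d_R = 2.44 × 1.27 × 10⁵ km × (650/1440)^(1/3)
    = 2.38 × 10⁵ km

2.38 × 10⁵ km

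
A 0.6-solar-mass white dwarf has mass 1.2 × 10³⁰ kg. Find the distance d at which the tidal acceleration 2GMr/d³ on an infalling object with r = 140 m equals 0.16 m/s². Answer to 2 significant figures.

2GMr/d³ = a_tidal  ⇒  d = (2GMr / a_tidal)^(1/3)
d = (2 × 6.674×10⁻¹¹ × (1.2 × 10³⁰) × (140) / (0.16))^(1/3)
  = 5.2 × 10⁷ m

5.2 × 10⁷ m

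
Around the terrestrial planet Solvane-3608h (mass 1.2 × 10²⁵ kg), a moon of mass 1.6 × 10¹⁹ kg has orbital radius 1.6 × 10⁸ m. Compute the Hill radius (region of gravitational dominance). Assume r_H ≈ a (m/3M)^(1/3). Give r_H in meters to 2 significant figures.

1.2 × 10⁶ m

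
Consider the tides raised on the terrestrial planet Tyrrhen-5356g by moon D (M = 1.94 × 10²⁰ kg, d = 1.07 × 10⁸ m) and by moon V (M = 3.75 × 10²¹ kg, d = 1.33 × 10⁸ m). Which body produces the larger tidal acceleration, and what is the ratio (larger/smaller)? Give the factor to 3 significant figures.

Compare M/d³ for the two perturbers:
Moon D: (1.94 × 10²⁰) / (1.07 × 10⁸)³ = 1.584 × 10⁻⁴
Moon V: (3.75 × 10²¹) / (1.33 × 10⁸)³ = 1.594 × 10⁻³
Ratio (larger/smaller) = 10.1

Moon V, by a factor of ≈ 10.1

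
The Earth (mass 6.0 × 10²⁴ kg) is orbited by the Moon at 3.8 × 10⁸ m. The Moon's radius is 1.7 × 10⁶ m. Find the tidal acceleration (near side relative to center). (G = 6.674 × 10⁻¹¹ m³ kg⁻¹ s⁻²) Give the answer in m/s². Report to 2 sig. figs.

Differencing GM/(d−r)² and GM/d² to first order in r/d gives 2GMr/d³.
Δg = 2GMr/d³
   = 2 × (6.674 × 10⁻¹¹) × (6.0 × 10²⁴) × (1.7 × 10⁶) / (3.8 × 10⁸)³
   = 2.5 × 10⁻⁵ m/s²

2.5 × 10⁻⁵ m/s²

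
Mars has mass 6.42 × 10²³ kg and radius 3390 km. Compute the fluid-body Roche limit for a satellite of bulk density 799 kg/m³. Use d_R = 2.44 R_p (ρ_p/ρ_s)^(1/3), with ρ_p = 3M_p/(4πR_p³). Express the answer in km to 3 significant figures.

14100 km

ρ_p = 3M_p/(4πR_p³) = 3 × (6.42 × 10²³) / (4π × (3.39 × 10⁶ m)³) = 3930 kg/m³
d_R = 2.44 × 3390 km × (3930/799)^(1/3)
    = 14100 km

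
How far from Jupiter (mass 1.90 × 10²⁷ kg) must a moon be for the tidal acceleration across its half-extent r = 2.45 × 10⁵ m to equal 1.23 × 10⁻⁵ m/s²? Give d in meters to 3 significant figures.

2GMr/d³ = a_tidal  ⇒  d = (2GMr / a_tidal)^(1/3)
d = (2 × 6.674×10⁻¹¹ × (1.90 × 10²⁷) × (2.45 × 10⁵) / (1.23 × 10⁻⁵))^(1/3)
  = 1.72 × 10⁹ m

1.72 × 10⁹ m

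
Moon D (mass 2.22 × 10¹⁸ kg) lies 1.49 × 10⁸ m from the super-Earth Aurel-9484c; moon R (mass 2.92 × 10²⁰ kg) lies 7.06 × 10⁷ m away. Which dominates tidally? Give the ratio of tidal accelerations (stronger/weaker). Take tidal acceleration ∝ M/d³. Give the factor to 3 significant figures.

Moon R, by a factor of ≈ 1240

The tide-raising term goes as M/d³ (the gradient of a 1/d² field).
Moon D: (2.22 × 10¹⁸) / (1.49 × 10⁸)³ = 6.711 × 10⁻⁷
Moon R: (2.92 × 10²⁰) / (7.06 × 10⁷)³ = 8.298 × 10⁻⁴
Ratio (larger/smaller) = 1240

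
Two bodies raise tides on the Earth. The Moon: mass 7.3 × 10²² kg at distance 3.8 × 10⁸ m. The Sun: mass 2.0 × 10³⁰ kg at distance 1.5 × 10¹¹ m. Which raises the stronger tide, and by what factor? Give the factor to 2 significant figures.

The tide-raising term goes as M/d³ (the gradient of a 1/d² field).
The Moon: (7.3 × 10²²) / (3.8 × 10⁸)³ = 1.330 × 10⁻³
The Sun: (2.0 × 10³⁰) / (1.5 × 10¹¹)³ = 5.926 × 10⁻⁴
Ratio (larger/smaller) = 2.2

The Moon, by a factor of ≈ 2.2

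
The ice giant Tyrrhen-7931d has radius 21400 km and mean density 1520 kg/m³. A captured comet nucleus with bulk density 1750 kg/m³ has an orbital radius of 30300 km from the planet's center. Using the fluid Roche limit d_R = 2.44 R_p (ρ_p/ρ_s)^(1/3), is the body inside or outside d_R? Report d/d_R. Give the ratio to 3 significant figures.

inside; d/d_R ≈ 0.608

d_R = 2.44 × (21400 km) × (1520/1750)^(1/3) = 49820 km
d/d_R = (30300) / (49820) = 0.608
Since d/d_R < 1, the body is inside the Roche limit.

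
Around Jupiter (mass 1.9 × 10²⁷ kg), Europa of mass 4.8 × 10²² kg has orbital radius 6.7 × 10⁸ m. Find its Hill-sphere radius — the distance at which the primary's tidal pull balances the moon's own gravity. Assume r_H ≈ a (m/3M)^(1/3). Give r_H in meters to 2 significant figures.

1.4 × 10⁷ m

r_H ≈ a (m/3M)^(1/3)
    = (6.7 × 10⁸) × (4.8 × 10²² / (3 × 1.9 × 10²⁷))^(1/3)
    = 1.4 × 10⁷ m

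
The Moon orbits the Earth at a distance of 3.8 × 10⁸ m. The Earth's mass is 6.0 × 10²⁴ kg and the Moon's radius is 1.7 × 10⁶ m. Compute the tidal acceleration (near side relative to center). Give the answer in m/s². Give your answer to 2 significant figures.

Δa = 2GMr/d³
   = 2 × (6.674 × 10⁻¹¹) × (6.0 × 10²⁴) × (1.7 × 10⁶) / (3.8 × 10⁸)³
   = 2.5 × 10⁻⁵ m/s²

2.5 × 10⁻⁵ m/s²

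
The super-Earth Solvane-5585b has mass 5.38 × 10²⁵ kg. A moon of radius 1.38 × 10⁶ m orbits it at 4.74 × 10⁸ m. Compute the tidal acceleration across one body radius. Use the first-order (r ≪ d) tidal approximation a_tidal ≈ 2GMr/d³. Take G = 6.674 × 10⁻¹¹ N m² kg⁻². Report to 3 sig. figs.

Δa = 2GMr/d³
   = 2 × (6.674 × 10⁻¹¹) × (5.38 × 10²⁵) × (1.38 × 10⁶) / (4.74 × 10⁸)³
   = 9.31 × 10⁻⁵ m/s²

9.31 × 10⁻⁵ m/s²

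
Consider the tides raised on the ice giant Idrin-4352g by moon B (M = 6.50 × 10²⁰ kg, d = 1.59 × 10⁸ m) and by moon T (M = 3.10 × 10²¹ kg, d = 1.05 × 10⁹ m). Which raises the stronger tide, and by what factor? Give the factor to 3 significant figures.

Compare M/d³ for the two perturbers:
Moon B: (6.50 × 10²⁰) / (1.59 × 10⁸)³ = 1.617 × 10⁻⁴
Moon T: (3.10 × 10²¹) / (1.05 × 10⁹)³ = 2.678 × 10⁻⁶
Ratio (larger/smaller) = 60.4

Moon B, by a factor of ≈ 60.4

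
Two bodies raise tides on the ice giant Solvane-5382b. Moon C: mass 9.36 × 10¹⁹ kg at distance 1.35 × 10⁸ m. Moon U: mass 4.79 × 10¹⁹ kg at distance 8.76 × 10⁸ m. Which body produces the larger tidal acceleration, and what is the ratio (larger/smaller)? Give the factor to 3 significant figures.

Moon C, by a factor of ≈ 534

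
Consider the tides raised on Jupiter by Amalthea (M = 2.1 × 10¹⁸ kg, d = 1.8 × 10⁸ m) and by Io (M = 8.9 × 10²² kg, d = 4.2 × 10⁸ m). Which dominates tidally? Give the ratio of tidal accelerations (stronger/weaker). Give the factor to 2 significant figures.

Compare M/d³ for the two perturbers:
Amalthea: (2.1 × 10¹⁸) / (1.8 × 10⁸)³ = 3.601 × 10⁻⁷
Io: (8.9 × 10²²) / (4.2 × 10⁸)³ = 1.201 × 10⁻³
Ratio (larger/smaller) = 3300

Io, by a factor of ≈ 3300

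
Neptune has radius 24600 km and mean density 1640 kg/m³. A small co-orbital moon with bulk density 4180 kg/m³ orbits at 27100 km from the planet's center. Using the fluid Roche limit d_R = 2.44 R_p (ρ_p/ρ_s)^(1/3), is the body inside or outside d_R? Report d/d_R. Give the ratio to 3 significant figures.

inside; d/d_R ≈ 0.617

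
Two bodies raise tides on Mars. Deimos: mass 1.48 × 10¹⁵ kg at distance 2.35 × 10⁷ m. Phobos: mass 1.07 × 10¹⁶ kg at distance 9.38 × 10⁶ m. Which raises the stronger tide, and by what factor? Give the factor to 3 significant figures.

Phobos, by a factor of ≈ 114

Compare M/d³ for the two perturbers:
Deimos: (1.48 × 10¹⁵) / (2.35 × 10⁷)³ = 1.140 × 10⁻⁷
Phobos: (1.07 × 10¹⁶) / (9.38 × 10⁶)³ = 1.297 × 10⁻⁵
Ratio (larger/smaller) = 114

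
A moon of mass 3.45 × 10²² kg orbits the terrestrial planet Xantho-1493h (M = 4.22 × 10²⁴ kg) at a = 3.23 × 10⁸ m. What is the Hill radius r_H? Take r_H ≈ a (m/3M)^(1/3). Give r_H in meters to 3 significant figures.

r_H ≈ a (m/3M)^(1/3)
    = (3.23 × 10⁸) × (3.45 × 10²² / (3 × 4.22 × 10²⁴))^(1/3)
    = 4.51 × 10⁷ m

4.51 × 10⁷ m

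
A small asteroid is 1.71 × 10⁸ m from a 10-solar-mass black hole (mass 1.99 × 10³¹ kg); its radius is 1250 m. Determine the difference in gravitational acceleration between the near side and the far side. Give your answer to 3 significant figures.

Differencing GM/(d−r)² and GM/(d+r)² to first order in r/d gives 4GMr/d³.
a_tidal = 4GMr/d³
        = 4 × (6.674 × 10⁻¹¹) × (1.99 × 10³¹) × (1250) / (1.71 × 10⁸)³
        = 1.33 m/s²

1.33 m/s²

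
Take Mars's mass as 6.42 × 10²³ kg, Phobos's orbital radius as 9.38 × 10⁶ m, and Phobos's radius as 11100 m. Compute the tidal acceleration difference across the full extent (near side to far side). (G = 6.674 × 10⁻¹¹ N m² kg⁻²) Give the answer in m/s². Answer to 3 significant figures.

Near-to-far spans 2r, so the tidal difference is twice the near-to-center value: 4GMr/d³.
Δa = 4GMr/d³
   = 4 × (6.674 × 10⁻¹¹) × (6.42 × 10²³) × (11100) / (9.38 × 10⁶)³
   = 2.31 × 10⁻³ m/s²

2.31 × 10⁻³ m/s²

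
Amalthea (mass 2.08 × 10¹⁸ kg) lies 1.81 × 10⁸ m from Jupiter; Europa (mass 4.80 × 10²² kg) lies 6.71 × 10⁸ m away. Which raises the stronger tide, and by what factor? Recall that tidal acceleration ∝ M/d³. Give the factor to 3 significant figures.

Compare M/d³ for the two perturbers:
Amalthea: (2.08 × 10¹⁸) / (1.81 × 10⁸)³ = 3.508 × 10⁻⁷
Europa: (4.80 × 10²²) / (6.71 × 10⁸)³ = 1.589 × 10⁻⁴
Ratio (larger/smaller) = 453

Europa, by a factor of ≈ 453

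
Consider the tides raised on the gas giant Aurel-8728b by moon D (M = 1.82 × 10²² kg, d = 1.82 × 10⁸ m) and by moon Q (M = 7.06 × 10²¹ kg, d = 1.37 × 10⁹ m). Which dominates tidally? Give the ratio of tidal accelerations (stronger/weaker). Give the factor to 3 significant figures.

Moon D, by a factor of ≈ 1100

Tidal stretch scales as M/d³; compute that for each body.
Moon D: (1.82 × 10²²) / (1.82 × 10⁸)³ = 3.019 × 10⁻³
Moon Q: (7.06 × 10²¹) / (1.37 × 10⁹)³ = 2.746 × 10⁻⁶
Ratio (larger/smaller) = 1100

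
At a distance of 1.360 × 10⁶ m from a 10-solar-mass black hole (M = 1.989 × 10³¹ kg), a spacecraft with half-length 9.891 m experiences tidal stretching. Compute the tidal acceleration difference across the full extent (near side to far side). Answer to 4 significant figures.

The field gradient is 2GM/d³; across the full diameter 2r the difference is 4GMr/d³.
Δa = 4GMr/d³
   = 4 × (6.674 × 10⁻¹¹) × (1.989 × 10³¹) × (9.891) / (1.360 × 10⁶)³
   = 2.088 × 10⁴ m/s²

2.088 × 10⁴ m/s²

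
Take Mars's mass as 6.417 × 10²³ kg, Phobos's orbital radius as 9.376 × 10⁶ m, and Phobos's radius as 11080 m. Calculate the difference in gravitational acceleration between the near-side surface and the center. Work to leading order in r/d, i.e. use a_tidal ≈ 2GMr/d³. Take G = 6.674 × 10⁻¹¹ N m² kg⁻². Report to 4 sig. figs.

1.151 × 10⁻³ m/s²

The tidal stretch is the gradient of GM/d² times the body's extent r, hence the 1/d³ dependence.
Δa = 2GMr/d³
   = 2 × (6.674 × 10⁻¹¹) × (6.417 × 10²³) × (11080) / (9.376 × 10⁶)³
   = 1.151 × 10⁻³ m/s²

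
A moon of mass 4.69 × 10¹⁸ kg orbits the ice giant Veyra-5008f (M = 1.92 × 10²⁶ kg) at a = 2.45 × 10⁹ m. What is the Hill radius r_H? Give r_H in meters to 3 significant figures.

4.93 × 10⁶ m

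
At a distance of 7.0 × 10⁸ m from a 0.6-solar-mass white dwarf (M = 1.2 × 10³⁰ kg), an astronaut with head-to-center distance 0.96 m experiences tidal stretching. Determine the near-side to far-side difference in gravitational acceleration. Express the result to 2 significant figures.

9.0 × 10⁻⁷ m/s²

The field gradient is 2GM/d³; across the full diameter 2r the difference is 4GMr/d³.
a_tidal = 4GMr/d³
        = 4 × (6.674 × 10⁻¹¹) × (1.2 × 10³⁰) × (0.96) / (7.0 × 10⁸)³
        = 9.0 × 10⁻⁷ m/s²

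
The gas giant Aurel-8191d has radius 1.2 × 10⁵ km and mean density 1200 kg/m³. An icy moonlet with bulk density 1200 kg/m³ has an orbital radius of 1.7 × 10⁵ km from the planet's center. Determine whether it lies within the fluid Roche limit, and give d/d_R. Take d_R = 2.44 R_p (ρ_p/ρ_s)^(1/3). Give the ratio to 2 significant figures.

inside; d/d_R ≈ 0.58

d_R = 2.44 × (1.2 × 10⁵ km) × (1200/1200)^(1/3) = 2.928 × 10⁵ km
d/d_R = (1.7 × 10⁵) / (2.928 × 10⁵) = 0.58
Since d/d_R < 1, the body is inside the Roche limit.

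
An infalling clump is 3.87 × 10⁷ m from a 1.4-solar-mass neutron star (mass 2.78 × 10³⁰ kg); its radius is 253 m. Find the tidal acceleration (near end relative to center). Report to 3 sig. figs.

1.62 m/s²

a_tidal = 2GMr/d³
        = 2 × (6.674 × 10⁻¹¹) × (2.78 × 10³⁰) × (253) / (3.87 × 10⁷)³
        = 1.62 m/s²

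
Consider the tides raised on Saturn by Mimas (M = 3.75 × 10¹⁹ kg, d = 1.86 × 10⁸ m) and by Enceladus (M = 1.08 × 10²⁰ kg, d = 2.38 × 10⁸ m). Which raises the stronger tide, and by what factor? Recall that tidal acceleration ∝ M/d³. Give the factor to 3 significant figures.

The tide-raising term goes as M/d³ (the gradient of a 1/d² field).
Mimas: (3.75 × 10¹⁹) / (1.86 × 10⁸)³ = 5.828 × 10⁻⁶
Enceladus: (1.08 × 10²⁰) / (2.38 × 10⁸)³ = 8.011 × 10⁻⁶
Ratio (larger/smaller) = 1.37

Enceladus, by a factor of ≈ 1.37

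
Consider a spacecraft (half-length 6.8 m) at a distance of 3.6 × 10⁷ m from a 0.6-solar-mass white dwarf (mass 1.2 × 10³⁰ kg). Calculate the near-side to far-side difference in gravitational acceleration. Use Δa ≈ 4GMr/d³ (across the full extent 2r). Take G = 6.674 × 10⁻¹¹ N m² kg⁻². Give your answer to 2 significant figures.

4.7 × 10⁻² m/s²

Δg = 4GMr/d³
   = 4 × (6.674 × 10⁻¹¹) × (1.2 × 10³⁰) × (6.8) / (3.6 × 10⁷)³
   = 4.7 × 10⁻² m/s²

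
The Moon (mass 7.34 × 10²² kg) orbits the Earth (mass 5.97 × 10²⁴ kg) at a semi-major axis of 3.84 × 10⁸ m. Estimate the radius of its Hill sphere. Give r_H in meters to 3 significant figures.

6.15 × 10⁷ m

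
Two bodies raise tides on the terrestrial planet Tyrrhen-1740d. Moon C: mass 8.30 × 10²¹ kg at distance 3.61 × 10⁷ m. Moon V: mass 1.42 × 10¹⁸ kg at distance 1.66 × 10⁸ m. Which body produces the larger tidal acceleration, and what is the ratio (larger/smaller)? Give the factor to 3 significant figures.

Moon C, by a factor of ≈ 5.68 × 10⁵

Tidal stretch scales as M/d³; compute that for each body.
Moon C: (8.30 × 10²¹) / (3.61 × 10⁷)³ = 1.764 × 10⁻¹
Moon V: (1.42 × 10¹⁸) / (1.66 × 10⁸)³ = 3.104 × 10⁻⁷
Ratio (larger/smaller) = 5.68 × 10⁵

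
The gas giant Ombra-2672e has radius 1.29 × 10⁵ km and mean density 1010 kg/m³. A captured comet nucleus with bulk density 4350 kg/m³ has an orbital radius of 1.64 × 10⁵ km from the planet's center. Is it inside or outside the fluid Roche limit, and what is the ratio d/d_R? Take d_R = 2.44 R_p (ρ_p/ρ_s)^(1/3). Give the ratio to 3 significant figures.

d_R = 2.44 × (1.29 × 10⁵ km) × (1010/4350)^(1/3) = 1.935 × 10⁵ km
d/d_R = (1.64 × 10⁵) / (1.935 × 10⁵) = 0.848
Since d/d_R < 1, the body is inside the Roche limit.

inside; d/d_R ≈ 0.848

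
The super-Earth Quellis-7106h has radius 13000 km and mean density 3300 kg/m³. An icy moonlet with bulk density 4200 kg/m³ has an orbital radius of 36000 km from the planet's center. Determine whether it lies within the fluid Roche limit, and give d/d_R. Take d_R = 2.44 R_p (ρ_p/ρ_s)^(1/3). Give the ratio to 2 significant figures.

d_R = 2.44 × (13000 km) × (3300/4200)^(1/3) = 29270 km
d/d_R = (36000) / (29270) = 1.2
Since d/d_R > 1, the body is outside the Roche limit.

outside; d/d_R ≈ 1.2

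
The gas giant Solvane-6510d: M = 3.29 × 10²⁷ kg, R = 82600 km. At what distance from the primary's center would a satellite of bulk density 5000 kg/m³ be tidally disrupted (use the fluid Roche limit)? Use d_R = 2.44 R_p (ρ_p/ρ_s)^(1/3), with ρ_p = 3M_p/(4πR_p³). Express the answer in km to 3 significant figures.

ρ_p = 3M_p/(4πR_p³) = 3 × (3.29 × 10²⁷) / (4π × (8.26 × 10⁷ m)³) = 1390 kg/m³
d_R = 2.44 × 82600 km × (1390/5000)^(1/3)
    = 1.32 × 10⁵ km

1.32 × 10⁵ km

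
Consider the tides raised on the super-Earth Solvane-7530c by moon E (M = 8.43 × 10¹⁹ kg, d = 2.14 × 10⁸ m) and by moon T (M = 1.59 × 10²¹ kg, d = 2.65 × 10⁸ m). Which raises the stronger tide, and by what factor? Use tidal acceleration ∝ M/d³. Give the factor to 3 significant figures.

Tidal acceleration ∝ M/d³, so compare M/d³ for each.
Moon E: (8.43 × 10¹⁹) / (2.14 × 10⁸)³ = 8.602 × 10⁻⁶
Moon T: (1.59 × 10²¹) / (2.65 × 10⁸)³ = 8.544 × 10⁻⁵
Ratio (larger/smaller) = 9.93

Moon T, by a factor of ≈ 9.93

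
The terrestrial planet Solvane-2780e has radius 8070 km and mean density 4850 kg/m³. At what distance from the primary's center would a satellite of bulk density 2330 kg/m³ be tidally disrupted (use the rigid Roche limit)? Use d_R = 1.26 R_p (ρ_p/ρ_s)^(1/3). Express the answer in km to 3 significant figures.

d_R = 1.26 × 8070 km × (4850/2330)^(1/3)
    = 13000 km

13000 km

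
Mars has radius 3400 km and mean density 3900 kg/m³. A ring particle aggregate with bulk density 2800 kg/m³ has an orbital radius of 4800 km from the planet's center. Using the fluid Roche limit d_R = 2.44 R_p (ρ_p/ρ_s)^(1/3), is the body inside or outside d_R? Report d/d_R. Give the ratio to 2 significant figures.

inside; d/d_R ≈ 0.52

d_R = 2.44 × (3400 km) × (3900/2800)^(1/3) = 9265 km
d/d_R = (4800) / (9265) = 0.52
Since d/d_R < 1, the body is inside the Roche limit.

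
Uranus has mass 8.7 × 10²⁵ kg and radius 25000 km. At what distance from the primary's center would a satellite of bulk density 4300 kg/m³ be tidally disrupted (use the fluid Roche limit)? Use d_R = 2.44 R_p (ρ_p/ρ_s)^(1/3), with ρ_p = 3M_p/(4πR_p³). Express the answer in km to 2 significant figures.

41000 km

ρ_p = 3M_p/(4πR_p³) = 3 × (8.7 × 10²⁵) / (4π × (2.5 × 10⁷ m)³) = 1300 kg/m³
d_R = 2.44 × 25000 km × (1300/4300)^(1/3)
    = 41000 km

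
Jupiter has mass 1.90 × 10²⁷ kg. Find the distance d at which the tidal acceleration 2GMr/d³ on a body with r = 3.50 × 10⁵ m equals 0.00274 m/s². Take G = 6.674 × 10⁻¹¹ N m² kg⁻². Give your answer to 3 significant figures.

3.19 × 10⁸ m

2GMr/d³ = a_tidal  ⇒  d = (2GMr / a_tidal)^(1/3)
d = (2 × 6.674×10⁻¹¹ × (1.90 × 10²⁷) × (3.50 × 10⁵) / (0.00274))^(1/3)
  = 3.19 × 10⁸ m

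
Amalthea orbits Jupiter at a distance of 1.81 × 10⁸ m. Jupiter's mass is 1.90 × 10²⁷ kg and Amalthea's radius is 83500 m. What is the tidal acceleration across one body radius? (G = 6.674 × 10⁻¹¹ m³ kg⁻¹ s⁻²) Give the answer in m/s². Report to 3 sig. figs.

a_tidal = 2GMr/d³
        = 2 × (6.674 × 10⁻¹¹) × (1.90 × 10²⁷) × (83500) / (1.81 × 10⁸)³
        = 3.57 × 10⁻³ m/s²

3.57 × 10⁻³ m/s²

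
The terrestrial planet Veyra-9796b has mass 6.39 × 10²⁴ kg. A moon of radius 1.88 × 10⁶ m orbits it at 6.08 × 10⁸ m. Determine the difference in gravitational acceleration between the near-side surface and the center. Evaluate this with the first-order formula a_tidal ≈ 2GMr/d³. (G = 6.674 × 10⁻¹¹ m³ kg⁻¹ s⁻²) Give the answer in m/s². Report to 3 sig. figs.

7.13 × 10⁻⁶ m/s²

Differencing GM/(d−r)² and GM/d² to first order in r/d gives 2GMr/d³.
Δa = 2GMr/d³
   = 2 × (6.674 × 10⁻¹¹) × (6.39 × 10²⁴) × (1.88 × 10⁶) / (6.08 × 10⁸)³
   = 7.13 × 10⁻⁶ m/s²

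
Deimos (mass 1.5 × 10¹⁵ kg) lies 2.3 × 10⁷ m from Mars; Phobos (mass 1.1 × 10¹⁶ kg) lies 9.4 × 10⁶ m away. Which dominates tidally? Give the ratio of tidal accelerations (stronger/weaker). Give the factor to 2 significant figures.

Phobos, by a factor of ≈ 110

The tide-raising term goes as M/d³ (the gradient of a 1/d² field).
Deimos: (1.5 × 10¹⁵) / (2.3 × 10⁷)³ = 1.233 × 10⁻⁷
Phobos: (1.1 × 10¹⁶) / (9.4 × 10⁶)³ = 1.324 × 10⁻⁵
Ratio (larger/smaller) = 110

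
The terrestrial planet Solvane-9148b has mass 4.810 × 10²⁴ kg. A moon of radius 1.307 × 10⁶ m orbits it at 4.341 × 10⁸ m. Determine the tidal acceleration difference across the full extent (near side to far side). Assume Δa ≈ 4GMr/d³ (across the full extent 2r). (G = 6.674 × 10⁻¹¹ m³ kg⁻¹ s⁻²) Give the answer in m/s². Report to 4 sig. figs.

2.052 × 10⁻⁵ m/s²

Δa = 4GMr/d³
   = 4 × (6.674 × 10⁻¹¹) × (4.810 × 10²⁴) × (1.307 × 10⁶) / (4.341 × 10⁸)³
   = 2.052 × 10⁻⁵ m/s²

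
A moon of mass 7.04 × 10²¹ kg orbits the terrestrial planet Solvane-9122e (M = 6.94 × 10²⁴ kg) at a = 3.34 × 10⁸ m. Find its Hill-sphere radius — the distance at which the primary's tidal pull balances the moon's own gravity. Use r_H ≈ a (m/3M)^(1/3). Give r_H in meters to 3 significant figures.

2.33 × 10⁷ m

r_H ≈ a (m/3M)^(1/3)
    = (3.34 × 10⁸) × (7.04 × 10²¹ / (3 × 6.94 × 10²⁴))^(1/3)
    = 2.33 × 10⁷ m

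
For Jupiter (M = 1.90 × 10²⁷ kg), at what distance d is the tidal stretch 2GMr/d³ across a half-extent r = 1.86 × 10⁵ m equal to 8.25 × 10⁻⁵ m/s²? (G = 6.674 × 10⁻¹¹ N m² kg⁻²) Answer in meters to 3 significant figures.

8.30 × 10⁸ m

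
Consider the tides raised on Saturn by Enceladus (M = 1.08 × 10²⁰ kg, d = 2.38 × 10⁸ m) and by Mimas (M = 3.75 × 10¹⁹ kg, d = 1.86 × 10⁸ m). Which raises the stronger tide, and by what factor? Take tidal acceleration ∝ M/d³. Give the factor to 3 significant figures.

Enceladus, by a factor of ≈ 1.37

Tidal stretch scales as M/d³; compute that for each body.
Enceladus: (1.08 × 10²⁰) / (2.38 × 10⁸)³ = 8.011 × 10⁻⁶
Mimas: (3.75 × 10¹⁹) / (1.86 × 10⁸)³ = 5.828 × 10⁻⁶
Ratio (larger/smaller) = 1.37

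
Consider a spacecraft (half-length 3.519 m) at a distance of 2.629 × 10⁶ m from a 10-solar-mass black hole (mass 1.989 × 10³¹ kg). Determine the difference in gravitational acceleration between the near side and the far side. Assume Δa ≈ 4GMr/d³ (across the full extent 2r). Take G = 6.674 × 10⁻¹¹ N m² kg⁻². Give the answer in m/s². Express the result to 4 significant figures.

Near-to-far spans 2r, so the tidal difference is twice the near-to-center value: 4GMr/d³.
a_tidal = 4GMr/d³
        = 4 × (6.674 × 10⁻¹¹) × (1.989 × 10³¹) × (3.519) / (2.629 × 10⁶)³
        = 1.028 × 10³ m/s²

1.028 × 10³ m/s²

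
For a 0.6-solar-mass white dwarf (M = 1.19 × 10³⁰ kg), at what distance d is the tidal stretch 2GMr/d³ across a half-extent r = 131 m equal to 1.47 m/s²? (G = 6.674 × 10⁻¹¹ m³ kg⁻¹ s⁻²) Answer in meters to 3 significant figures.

2.42 × 10⁷ m

2GMr/d³ = a_tidal  ⇒  d = (2GMr / a_tidal)^(1/3)
d = (2 × 6.674×10⁻¹¹ × (1.19 × 10³⁰) × (131) / (1.47))^(1/3)
  = 2.42 × 10⁷ m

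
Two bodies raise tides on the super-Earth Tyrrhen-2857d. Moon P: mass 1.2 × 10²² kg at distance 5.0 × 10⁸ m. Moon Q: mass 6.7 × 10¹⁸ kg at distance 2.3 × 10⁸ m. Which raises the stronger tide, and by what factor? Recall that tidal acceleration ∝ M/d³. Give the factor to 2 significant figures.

Moon P, by a factor of ≈ 170

Tidal acceleration ∝ M/d³, so compare M/d³ for each.
Moon P: (1.2 × 10²²) / (5.0 × 10⁸)³ = 9.600 × 10⁻⁵
Moon Q: (6.7 × 10¹⁸) / (2.3 × 10⁸)³ = 5.507 × 10⁻⁷
Ratio (larger/smaller) = 170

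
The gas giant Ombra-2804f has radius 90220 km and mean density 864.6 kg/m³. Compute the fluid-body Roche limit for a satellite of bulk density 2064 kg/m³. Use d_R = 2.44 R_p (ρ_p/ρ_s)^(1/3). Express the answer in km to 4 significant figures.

d_R = 2.44 × 90220 km × (864.6/2064)^(1/3)
    = 1.647 × 10⁵ km

1.647 × 10⁵ km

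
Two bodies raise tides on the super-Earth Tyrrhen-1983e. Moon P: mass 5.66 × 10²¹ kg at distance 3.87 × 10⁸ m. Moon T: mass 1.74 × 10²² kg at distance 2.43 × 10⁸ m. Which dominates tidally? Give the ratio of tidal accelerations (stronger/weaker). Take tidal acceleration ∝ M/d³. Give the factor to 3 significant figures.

Moon T, by a factor of ≈ 12.4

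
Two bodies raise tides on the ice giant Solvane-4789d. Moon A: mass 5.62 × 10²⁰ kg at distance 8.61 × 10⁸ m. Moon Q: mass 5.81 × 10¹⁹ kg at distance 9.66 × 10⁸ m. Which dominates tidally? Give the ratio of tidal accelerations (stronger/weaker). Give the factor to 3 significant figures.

Tidal acceleration ∝ M/d³, so compare M/d³ for each.
Moon A: (5.62 × 10²⁰) / (8.61 × 10⁸)³ = 8.805 × 10⁻⁷
Moon Q: (5.81 × 10¹⁹) / (9.66 × 10⁸)³ = 6.445 × 10⁻⁸
Ratio (larger/smaller) = 13.7

Moon A, by a factor of ≈ 13.7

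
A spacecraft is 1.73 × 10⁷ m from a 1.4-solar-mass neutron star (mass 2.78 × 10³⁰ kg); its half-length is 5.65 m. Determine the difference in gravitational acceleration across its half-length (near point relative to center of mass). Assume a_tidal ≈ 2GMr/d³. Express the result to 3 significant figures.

4.05 × 10⁻¹ m/s²

a_tidal = 2GMr/d³
        = 2 × (6.674 × 10⁻¹¹) × (2.78 × 10³⁰) × (5.65) / (1.73 × 10⁷)³
        = 4.05 × 10⁻¹ m/s²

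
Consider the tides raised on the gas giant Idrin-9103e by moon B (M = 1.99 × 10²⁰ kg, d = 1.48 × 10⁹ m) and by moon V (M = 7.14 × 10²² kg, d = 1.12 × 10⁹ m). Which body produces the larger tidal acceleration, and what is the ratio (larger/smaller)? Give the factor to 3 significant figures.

The tide-raising term goes as M/d³ (the gradient of a 1/d² field).
Moon B: (1.99 × 10²⁰) / (1.48 × 10⁹)³ = 6.139 × 10⁻⁸
Moon V: (7.14 × 10²²) / (1.12 × 10⁹)³ = 5.082 × 10⁻⁵
Ratio (larger/smaller) = 828

Moon V, by a factor of ≈ 828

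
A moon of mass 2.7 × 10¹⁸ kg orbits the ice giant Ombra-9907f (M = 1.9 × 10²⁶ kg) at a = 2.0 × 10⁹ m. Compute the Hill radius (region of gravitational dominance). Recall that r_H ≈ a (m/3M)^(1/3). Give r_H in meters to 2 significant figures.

r_H ≈ a (m/3M)^(1/3)
    = (2.0 × 10⁹) × (2.7 × 10¹⁸ / (3 × 1.9 × 10²⁶))^(1/3)
    = 3.4 × 10⁶ m

3.4 × 10⁶ m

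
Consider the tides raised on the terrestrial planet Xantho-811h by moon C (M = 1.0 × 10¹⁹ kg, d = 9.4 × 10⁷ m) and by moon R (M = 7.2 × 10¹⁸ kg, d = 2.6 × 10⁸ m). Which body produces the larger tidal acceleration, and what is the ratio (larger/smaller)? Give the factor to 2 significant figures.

Compare M/d³ for the two perturbers:
Moon C: (1.0 × 10¹⁹) / (9.4 × 10⁷)³ = 1.204 × 10⁻⁵
Moon R: (7.2 × 10¹⁸) / (2.6 × 10⁸)³ = 4.096 × 10⁻⁷
Ratio (larger/smaller) = 29

Moon C, by a factor of ≈ 29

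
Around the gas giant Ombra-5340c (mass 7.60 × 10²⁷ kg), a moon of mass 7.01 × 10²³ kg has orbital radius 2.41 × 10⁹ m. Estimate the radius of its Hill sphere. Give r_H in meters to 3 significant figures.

7.55 × 10⁷ m

r_H ≈ a (m/3M)^(1/3)
    = (2.41 × 10⁹) × (7.01 × 10²³ / (3 × 7.60 × 10²⁷))^(1/3)
    = 7.55 × 10⁷ m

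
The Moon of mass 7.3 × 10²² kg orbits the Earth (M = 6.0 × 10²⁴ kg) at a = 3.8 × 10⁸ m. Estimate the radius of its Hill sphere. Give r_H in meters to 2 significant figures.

r_H ≈ a (m/3M)^(1/3)
    = (3.8 × 10⁸) × (7.3 × 10²² / (3 × 6.0 × 10²⁴))^(1/3)
    = 6.1 × 10⁷ m

6.1 × 10⁷ m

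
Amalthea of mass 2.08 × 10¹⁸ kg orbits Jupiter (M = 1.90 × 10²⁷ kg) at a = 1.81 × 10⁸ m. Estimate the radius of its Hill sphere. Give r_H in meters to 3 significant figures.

1.29 × 10⁵ m

r_H ≈ a (m/3M)^(1/3)
    = (1.81 × 10⁸) × (2.08 × 10¹⁸ / (3 × 1.90 × 10²⁷))^(1/3)
    = 1.29 × 10⁵ m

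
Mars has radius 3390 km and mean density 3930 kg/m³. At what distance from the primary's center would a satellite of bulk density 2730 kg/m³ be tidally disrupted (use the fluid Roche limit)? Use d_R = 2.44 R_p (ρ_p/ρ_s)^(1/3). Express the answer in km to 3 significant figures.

9340 km

d_R = 2.44 × 3390 km × (3930/2730)^(1/3)
    = 9340 km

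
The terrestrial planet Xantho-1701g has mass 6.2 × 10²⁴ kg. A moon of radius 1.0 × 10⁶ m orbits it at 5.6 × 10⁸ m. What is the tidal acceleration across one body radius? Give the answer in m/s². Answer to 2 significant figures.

Δg = 2GMr/d³
   = 2 × (6.674 × 10⁻¹¹) × (6.2 × 10²⁴) × (1.0 × 10⁶) / (5.6 × 10⁸)³
   = 4.7 × 10⁻⁶ m/s²

4.7 × 10⁻⁶ m/s²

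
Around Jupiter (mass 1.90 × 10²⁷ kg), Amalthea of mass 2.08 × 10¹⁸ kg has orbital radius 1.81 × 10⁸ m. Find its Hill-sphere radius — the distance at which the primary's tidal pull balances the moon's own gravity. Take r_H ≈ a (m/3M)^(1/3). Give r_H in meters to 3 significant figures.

r_H ≈ a (m/3M)^(1/3)
    = (1.81 × 10⁸) × (2.08 × 10¹⁸ / (3 × 1.90 × 10²⁷))^(1/3)
    = 1.29 × 10⁵ m

1.29 × 10⁵ m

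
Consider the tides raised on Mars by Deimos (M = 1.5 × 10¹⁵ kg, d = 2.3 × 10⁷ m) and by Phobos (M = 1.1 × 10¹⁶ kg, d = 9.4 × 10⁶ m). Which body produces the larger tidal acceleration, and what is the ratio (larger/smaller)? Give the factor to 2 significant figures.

Tidal acceleration ∝ M/d³, so compare M/d³ for each.
Deimos: (1.5 × 10¹⁵) / (2.3 × 10⁷)³ = 1.233 × 10⁻⁷
Phobos: (1.1 × 10¹⁶) / (9.4 × 10⁶)³ = 1.324 × 10⁻⁵
Ratio (larger/smaller) = 110

Phobos, by a factor of ≈ 110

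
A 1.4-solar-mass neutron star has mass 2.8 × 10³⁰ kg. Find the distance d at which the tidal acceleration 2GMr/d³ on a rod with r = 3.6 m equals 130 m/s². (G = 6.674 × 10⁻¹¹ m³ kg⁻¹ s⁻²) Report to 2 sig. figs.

2GMr/d³ = a_tidal  ⇒  d = (2GMr / a_tidal)^(1/3)
d = (2 × 6.674×10⁻¹¹ × (2.8 × 10³⁰) × (3.6) / (130))^(1/3)
  = 2.2 × 10⁶ m

2.2 × 10⁶ m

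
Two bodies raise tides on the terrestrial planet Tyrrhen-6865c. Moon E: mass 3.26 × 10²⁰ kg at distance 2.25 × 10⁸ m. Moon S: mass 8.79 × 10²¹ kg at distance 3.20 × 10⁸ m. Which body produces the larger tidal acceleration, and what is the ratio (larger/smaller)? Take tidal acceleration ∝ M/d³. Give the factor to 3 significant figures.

The tide-raising term goes as M/d³ (the gradient of a 1/d² field).
Moon E: (3.26 × 10²⁰) / (2.25 × 10⁸)³ = 2.862 × 10⁻⁵
Moon S: (8.79 × 10²¹) / (3.20 × 10⁸)³ = 2.682 × 10⁻⁴
Ratio (larger/smaller) = 9.37

Moon S, by a factor of ≈ 9.37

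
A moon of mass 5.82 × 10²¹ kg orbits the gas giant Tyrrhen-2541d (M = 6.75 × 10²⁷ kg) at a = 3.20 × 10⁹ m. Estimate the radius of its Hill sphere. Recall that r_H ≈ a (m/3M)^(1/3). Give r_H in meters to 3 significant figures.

2.11 × 10⁷ m

r_H ≈ a (m/3M)^(1/3)
    = (3.20 × 10⁹) × (5.82 × 10²¹ / (3 × 6.75 × 10²⁷))^(1/3)
    = 2.11 × 10⁷ m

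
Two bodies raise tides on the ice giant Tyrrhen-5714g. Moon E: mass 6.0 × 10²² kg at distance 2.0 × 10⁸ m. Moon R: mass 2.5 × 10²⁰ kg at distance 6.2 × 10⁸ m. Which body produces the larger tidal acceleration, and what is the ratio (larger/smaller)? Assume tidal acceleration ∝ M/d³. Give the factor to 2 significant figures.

Moon E, by a factor of ≈ 7100

Tidal stretch scales as M/d³; compute that for each body.
Moon E: (6.0 × 10²²) / (2.0 × 10⁸)³ = 7.500 × 10⁻³
Moon R: (2.5 × 10²⁰) / (6.2 × 10⁸)³ = 1.049 × 10⁻⁶
Ratio (larger/smaller) = 7100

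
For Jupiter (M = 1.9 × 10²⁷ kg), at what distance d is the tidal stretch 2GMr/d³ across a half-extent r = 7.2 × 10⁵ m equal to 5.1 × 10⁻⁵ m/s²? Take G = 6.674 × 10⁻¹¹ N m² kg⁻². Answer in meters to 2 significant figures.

2GMr/d³ = a_tidal  ⇒  d = (2GMr / a_tidal)^(1/3)
d = (2 × 6.674×10⁻¹¹ × (1.9 × 10²⁷) × (7.2 × 10⁵) / (5.1 × 10⁻⁵))^(1/3)
  = 1.5 × 10⁹ m

1.5 × 10⁹ m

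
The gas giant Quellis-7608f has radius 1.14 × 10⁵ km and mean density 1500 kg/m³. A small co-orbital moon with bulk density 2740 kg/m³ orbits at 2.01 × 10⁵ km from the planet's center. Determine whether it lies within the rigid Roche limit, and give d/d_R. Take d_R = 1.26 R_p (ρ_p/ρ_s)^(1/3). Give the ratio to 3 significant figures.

d_R = 1.26 × (1.14 × 10⁵ km) × (1500/2740)^(1/3) = 1.175 × 10⁵ km
d/d_R = (2.01 × 10⁵) / (1.175 × 10⁵) = 1.71
Since d/d_R > 1, the body is outside the Roche limit.

outside; d/d_R ≈ 1.71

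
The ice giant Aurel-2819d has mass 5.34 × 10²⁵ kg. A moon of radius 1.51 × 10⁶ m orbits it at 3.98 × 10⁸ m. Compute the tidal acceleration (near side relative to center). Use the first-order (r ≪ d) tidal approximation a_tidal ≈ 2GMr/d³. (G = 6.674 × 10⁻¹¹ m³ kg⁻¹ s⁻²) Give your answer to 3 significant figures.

Δa = 2GMr/d³
   = 2 × (6.674 × 10⁻¹¹) × (5.34 × 10²⁵) × (1.51 × 10⁶) / (3.98 × 10⁸)³
   = 1.71 × 10⁻⁴ m/s²

1.71 × 10⁻⁴ m/s²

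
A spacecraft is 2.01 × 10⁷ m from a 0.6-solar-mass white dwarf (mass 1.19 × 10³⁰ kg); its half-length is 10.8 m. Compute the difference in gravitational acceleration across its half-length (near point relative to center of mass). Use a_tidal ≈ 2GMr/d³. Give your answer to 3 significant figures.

Δa = 2GMr/d³
   = 2 × (6.674 × 10⁻¹¹) × (1.19 × 10³⁰) × (10.8) / (2.01 × 10⁷)³
   = 2.11 × 10⁻¹ m/s²

2.11 × 10⁻¹ m/s²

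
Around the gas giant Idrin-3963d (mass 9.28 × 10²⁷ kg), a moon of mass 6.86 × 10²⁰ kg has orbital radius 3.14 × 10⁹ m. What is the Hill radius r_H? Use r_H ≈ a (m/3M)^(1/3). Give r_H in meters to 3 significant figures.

r_H ≈ a (m/3M)^(1/3)
    = (3.14 × 10⁹) × (6.86 × 10²⁰ / (3 × 9.28 × 10²⁷))^(1/3)
    = 9.14 × 10⁶ m

9.14 × 10⁶ m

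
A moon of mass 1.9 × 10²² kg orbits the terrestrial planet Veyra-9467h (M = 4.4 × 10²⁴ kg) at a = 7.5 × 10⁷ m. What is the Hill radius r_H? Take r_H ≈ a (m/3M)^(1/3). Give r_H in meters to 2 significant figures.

8.5 × 10⁶ m

r_H ≈ a (m/3M)^(1/3)
    = (7.5 × 10⁷) × (1.9 × 10²² / (3 × 4.4 × 10²⁴))^(1/3)
    = 8.5 × 10⁶ m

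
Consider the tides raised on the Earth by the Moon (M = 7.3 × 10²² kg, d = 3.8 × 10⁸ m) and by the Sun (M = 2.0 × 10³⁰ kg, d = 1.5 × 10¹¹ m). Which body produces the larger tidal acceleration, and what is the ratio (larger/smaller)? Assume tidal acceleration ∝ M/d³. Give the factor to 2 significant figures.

The Moon, by a factor of ≈ 2.2

Compare M/d³ for the two perturbers:
The Moon: (7.3 × 10²²) / (3.8 × 10⁸)³ = 1.330 × 10⁻³
The Sun: (2.0 × 10³⁰) / (1.5 × 10¹¹)³ = 5.926 × 10⁻⁴
Ratio (larger/smaller) = 2.2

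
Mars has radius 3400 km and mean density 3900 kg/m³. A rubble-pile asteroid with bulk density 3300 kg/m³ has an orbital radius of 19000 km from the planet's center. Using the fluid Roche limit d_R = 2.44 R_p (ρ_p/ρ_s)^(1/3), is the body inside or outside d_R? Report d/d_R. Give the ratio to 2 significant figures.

outside; d/d_R ≈ 2.2

d_R = 2.44 × (3400 km) × (3900/3300)^(1/3) = 8771 km
d/d_R = (19000) / (8771) = 2.2
Since d/d_R > 1, the body is outside the Roche limit.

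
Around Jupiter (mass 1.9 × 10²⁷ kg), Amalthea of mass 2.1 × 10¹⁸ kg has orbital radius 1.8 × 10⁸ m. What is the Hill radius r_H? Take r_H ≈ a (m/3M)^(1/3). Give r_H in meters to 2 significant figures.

1.3 × 10⁵ m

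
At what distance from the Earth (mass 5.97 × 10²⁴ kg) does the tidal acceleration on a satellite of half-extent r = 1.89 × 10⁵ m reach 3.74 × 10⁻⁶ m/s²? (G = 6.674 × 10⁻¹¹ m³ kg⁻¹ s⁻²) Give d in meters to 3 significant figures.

2GMr/d³ = a_tidal  ⇒  d = (2GMr / a_tidal)^(1/3)
d = (2 × 6.674×10⁻¹¹ × (5.97 × 10²⁴) × (1.89 × 10⁵) / (3.74 × 10⁻⁶))^(1/3)
  = 3.43 × 10⁸ m

3.43 × 10⁸ m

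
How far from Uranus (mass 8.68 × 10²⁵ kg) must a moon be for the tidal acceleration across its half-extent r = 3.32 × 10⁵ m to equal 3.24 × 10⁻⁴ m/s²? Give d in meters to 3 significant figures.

2.28 × 10⁸ m

2GMr/d³ = a_tidal  ⇒  d = (2GMr / a_tidal)^(1/3)
d = (2 × 6.674×10⁻¹¹ × (8.68 × 10²⁵) × (3.32 × 10⁵) / (3.24 × 10⁻⁴))^(1/3)
  = 2.28 × 10⁸ m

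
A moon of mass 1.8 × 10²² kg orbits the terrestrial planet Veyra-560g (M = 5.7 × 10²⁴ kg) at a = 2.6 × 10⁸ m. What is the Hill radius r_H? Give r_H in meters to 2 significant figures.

2.6 × 10⁷ m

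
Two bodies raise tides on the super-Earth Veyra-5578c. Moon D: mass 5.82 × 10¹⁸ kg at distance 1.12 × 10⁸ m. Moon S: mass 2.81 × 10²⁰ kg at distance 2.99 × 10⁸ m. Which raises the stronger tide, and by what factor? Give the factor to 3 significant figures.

Tidal stretch scales as M/d³; compute that for each body.
Moon D: (5.82 × 10¹⁸) / (1.12 × 10⁸)³ = 4.143 × 10⁻⁶
Moon S: (2.81 × 10²⁰) / (2.99 × 10⁸)³ = 1.051 × 10⁻⁵
Ratio (larger/smaller) = 2.54

Moon S, by a factor of ≈ 2.54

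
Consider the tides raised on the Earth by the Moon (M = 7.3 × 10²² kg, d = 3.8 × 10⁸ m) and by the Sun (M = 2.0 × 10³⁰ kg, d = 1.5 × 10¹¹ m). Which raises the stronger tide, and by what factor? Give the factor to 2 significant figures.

The Moon, by a factor of ≈ 2.2

Tidal acceleration ∝ M/d³, so compare M/d³ for each.
The Moon: (7.3 × 10²²) / (3.8 × 10⁸)³ = 1.330 × 10⁻³
The Sun: (2.0 × 10³⁰) / (1.5 × 10¹¹)³ = 5.926 × 10⁻⁴
Ratio (larger/smaller) = 2.2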